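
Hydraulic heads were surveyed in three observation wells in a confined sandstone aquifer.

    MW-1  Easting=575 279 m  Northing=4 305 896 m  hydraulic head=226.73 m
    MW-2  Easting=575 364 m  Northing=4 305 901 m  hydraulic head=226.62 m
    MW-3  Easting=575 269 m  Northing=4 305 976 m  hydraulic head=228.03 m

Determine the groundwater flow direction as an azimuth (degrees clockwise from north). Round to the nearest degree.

172°

Differences from MW-1: to MW-2 (Δx, Δy, Δh) = (85, 5, -0.11); to MW-3 = (-10, 80, +1.30).
Determinant of the coordinate differences = 85·80 − (-10)·5 = 6850.
∂h/∂x = [(-0.11)·80 − (+1.30)·5] / 6850 = -0.002234
∂h/∂y = [85·(+1.30) − (-10)·(-0.11)] / 6850 = +0.01597
Flow direction (−∇h) has components (+0.002234 E, -0.01597 N).
Azimuth = atan2(E, N) = atan2(+0.002234, -0.01597) = 172.0° ≈ 172°.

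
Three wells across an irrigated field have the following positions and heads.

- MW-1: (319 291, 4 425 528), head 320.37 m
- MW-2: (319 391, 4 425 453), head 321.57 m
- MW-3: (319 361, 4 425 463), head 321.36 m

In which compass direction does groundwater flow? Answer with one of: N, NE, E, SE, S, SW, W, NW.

N

Three-point gradient (reference MW-1): Δ to MW-2 = (100, -75, +1.20), Δ to MW-3 = (70, -65, +0.99).
∂h/∂x = +0.003000, ∂h/∂y = -0.01200 (det = -1250).
Flow = −∇h = (-0.003000 east, +0.01200 north), which points north.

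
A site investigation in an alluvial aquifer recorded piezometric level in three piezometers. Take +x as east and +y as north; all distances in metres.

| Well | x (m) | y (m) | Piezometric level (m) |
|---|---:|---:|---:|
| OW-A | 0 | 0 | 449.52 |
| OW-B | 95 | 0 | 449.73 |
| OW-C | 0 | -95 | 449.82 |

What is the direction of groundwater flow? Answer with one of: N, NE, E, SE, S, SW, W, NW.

NW

∂h/∂x = (449.73 − 449.52) / (95 − 0) = +0.002211
∂h/∂y = (449.82 − 449.52) / (-95 − 0) = -0.003158
Flow = −∇h = (-0.002211 east, +0.003158 north), which points northwest.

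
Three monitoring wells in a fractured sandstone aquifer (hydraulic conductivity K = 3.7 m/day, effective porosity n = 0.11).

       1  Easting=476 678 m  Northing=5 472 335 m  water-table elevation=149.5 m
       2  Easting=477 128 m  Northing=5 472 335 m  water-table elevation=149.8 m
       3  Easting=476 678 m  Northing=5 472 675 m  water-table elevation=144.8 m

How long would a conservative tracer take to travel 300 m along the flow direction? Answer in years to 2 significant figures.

∂h/∂x = (149.8 − 149.5) / (477128 − 476678) = +0.0006667
∂h/∂y = (144.8 − 149.5) / (5472675 − 5472335) = -0.01382
|∇h| = √(0.0006667² + -0.01382²) = 0.01384
Seepage velocity v = K·i/n = 3.7 × 0.01384 / 0.11 = 0.4655 m/day.
t = 300 / 0.4655 = 644.5 days = 1.76 years.

1.8 years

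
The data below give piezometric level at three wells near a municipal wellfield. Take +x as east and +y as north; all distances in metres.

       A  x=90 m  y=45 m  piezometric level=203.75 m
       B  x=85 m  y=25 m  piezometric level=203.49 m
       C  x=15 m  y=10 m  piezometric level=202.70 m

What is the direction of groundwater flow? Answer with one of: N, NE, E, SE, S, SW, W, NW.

With h = a·x + b·y + c and A as origin, the differences give:
  (-5)·a + (-20)·b = -0.26
  (-75)·a + (-35)·b = -1.05
Eliminate b (×(-35) and ×(-20), subtract): -1325·a = -11.900 → a = ∂h/∂x = +0.008981
Back-substitute: b = ∂h/∂y = +0.01075.
Flow = −∇h = (-0.008981 east, -0.01075 north), which points southwest.

SW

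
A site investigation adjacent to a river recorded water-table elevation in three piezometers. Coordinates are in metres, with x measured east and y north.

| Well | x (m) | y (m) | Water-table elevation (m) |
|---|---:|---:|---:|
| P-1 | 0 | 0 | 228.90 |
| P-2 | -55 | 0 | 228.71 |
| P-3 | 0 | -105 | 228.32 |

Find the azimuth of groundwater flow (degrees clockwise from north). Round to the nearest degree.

212°

∂h/∂x = (228.71 − 228.90) / (-55 − 0) = +0.003455
∂h/∂y = (228.32 − 228.90) / (-105 − 0) = +0.005524
Flow direction (−∇h) has components (-0.003455 E, -0.005524 N).
Azimuth = atan2(E, N) = atan2(-0.003455, -0.005524) = 212.0° ≈ 212°.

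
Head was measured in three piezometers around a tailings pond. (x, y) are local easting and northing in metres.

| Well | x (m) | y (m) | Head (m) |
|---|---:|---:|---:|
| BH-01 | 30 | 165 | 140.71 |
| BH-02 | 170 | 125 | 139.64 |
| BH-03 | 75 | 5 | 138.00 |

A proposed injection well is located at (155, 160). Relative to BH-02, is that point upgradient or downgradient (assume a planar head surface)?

Differences from BH-01: to BH-02 (Δx, Δy, Δh) = (140, -40, -1.07); to BH-03 = (45, -160, -2.71).
Determinant of the coordinate differences = 140·(-160) − 45·(-40) = -20600.
∂h/∂x = [(-1.07)·(-160) − (-2.71)·(-40)] / -20600 = -0.003049
∂h/∂y = [140·(-2.71) − 45·(-1.07)] / -20600 = +0.01608
Head at (155, 160) = 140.71 + (-0.003049)·(125) + (+0.01608)·(-5) = 140.25 m.
That is higher than the 139.64 m at BH-02, so the point is upgradient.

upgradient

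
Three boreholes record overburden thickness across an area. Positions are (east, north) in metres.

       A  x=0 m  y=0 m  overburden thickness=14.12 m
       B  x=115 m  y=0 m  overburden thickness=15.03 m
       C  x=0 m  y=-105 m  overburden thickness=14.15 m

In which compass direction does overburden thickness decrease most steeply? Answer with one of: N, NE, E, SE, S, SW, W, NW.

∂d/∂x = (15.03 − 14.12) / (115 − 0) = +0.007913
∂d/∂y = (14.15 − 14.12) / (-105 − 0) = -0.0002857
Steepest decrease is along −∇f = (-0.007913 E, +0.0002857 N) → west.

W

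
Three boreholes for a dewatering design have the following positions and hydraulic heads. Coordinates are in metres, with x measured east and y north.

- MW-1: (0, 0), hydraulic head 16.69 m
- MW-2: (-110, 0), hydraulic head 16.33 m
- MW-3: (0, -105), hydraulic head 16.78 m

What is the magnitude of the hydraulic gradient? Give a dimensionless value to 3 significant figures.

0.00338

∂h/∂x = (16.33 − 16.69) / (-110 − 0) = +0.003273
∂h/∂y = (16.78 − 16.69) / (-105 − 0) = -0.0008571
|∇h| = √(0.003273² + -0.0008571²) = 0.003383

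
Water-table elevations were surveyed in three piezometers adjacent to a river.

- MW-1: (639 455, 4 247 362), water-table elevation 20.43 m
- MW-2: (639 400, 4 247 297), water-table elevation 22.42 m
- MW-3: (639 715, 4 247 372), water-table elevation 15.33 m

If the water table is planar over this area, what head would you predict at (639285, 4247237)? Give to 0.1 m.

With h = a·x + b·y + c and MW-1 as origin, the differences give:
  (-55)·a + (-65)·b = +1.99
  260·a + 10·b = -5.10
Eliminate b (×10 and ×(-65), subtract): 16350·a = -311.600 → a = ∂h/∂x = -0.01906
Back-substitute: b = ∂h/∂y = -0.01449.
h(639285, 4247237) = 20.43 + (-0.01906)·(-170) + (-0.01449)·(-125) = 20.43 +3.240 +1.811 = 25.481 m.

25.5 m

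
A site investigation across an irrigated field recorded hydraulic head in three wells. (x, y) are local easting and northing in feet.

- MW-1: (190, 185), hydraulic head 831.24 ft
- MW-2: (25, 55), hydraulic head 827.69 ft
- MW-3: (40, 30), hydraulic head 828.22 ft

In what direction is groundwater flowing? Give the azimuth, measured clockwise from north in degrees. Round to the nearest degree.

Differences from MW-1: to MW-2 (Δx, Δy, Δh) = (-165, -130, -3.55); to MW-3 = (-150, -155, -3.02).
Determinant of the coordinate differences = (-165)·(-155) − (-150)·(-130) = 6075.
∂h/∂x = [(-3.55)·(-155) − (-3.02)·(-130)] / 6075 = +0.02595
∂h/∂y = [(-165)·(-3.02) − (-150)·(-3.55)] / 6075 = -0.005630
Flow direction (−∇h) has components (-0.02595 E, +0.005630 N).
Azimuth = atan2(E, N) = atan2(-0.02595, +0.005630) = 282.2° ≈ 282°.

282°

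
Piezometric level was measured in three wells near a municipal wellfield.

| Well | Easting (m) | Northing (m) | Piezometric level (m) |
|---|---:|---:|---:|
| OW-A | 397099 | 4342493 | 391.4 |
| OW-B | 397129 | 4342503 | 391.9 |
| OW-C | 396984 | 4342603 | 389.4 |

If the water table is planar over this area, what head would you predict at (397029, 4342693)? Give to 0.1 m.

Three-point gradient (reference OW-A): Δ to OW-B = (30, 10, +0.5), Δ to OW-C = (-115, 110, -2.0).
∂h/∂x = +0.01685, ∂h/∂y = -0.0005618 (det = 4450).
h(397029, 4342693) = 391.4 + (+0.01685)·(-70) + (-0.0005618)·(200) = 391.4 -1.180 -0.112 = 390.108 m.

390.1 m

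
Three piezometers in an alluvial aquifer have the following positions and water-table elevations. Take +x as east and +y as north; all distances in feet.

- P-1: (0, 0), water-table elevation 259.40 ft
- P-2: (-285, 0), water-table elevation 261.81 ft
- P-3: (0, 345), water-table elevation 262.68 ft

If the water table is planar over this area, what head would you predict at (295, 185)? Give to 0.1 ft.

∂h/∂x = (261.81 − 259.40) / (-285 − 0) = -0.008456
∂h/∂y = (262.68 − 259.40) / (345 − 0) = +0.009507
h(295, 185) = 259.40 + (-0.008456)·(295) + (+0.009507)·(185) = 259.40 -2.495 +1.759 = 258.664 ft.

258.7 ft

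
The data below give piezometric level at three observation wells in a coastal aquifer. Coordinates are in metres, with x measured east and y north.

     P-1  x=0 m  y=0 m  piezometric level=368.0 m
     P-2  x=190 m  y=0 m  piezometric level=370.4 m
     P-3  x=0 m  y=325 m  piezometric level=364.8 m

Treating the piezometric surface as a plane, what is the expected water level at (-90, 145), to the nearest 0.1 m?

365.4 m

∂h/∂x = (370.4 − 368.0) / (190 − 0) = +0.01263
∂h/∂y = (364.8 − 368.0) / (325 − 0) = -0.009846
h(-90, 145) = 368.0 + (+0.01263)·(-90) + (-0.009846)·(145) = 368.0 -1.137 -1.428 = 365.435 m.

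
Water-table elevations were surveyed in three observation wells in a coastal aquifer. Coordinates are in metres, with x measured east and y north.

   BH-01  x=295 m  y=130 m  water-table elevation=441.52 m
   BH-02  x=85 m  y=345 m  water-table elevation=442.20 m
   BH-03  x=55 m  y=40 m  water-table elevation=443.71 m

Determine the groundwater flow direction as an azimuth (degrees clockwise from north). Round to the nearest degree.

061°

With h = a·x + b·y + c and BH-01 as origin, the differences give:
  (-210)·a + 215·b = +0.68
  (-240)·a + (-90)·b = +2.19
Eliminate b (×(-90) and ×215, subtract): 70500·a = -532.050 → a = ∂h/∂x = -0.007547
Back-substitute: b = ∂h/∂y = -0.004209.
Flow direction (−∇h) has components (+0.007547 E, +0.004209 N).
Azimuth = atan2(E, N) = atan2(+0.007547, +0.004209) = 60.9° ≈ 061°.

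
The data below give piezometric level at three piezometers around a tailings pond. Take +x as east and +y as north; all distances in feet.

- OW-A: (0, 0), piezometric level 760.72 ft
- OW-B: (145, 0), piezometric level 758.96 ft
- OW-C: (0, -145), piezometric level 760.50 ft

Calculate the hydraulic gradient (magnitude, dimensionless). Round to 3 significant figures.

∂h/∂x = (758.96 − 760.72) / (145 − 0) = -0.01214
∂h/∂y = (760.50 − 760.72) / (-145 − 0) = +0.001517
|∇h| = √(-0.01214² + 0.001517²) = 0.01223

0.0122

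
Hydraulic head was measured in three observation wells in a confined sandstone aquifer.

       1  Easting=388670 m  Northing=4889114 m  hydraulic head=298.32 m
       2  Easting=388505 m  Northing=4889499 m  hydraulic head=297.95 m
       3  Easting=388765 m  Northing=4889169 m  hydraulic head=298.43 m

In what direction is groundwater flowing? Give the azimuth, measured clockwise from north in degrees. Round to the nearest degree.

285°

Differences from 1: to 2 (Δx, Δy, Δh) = (-165, 385, -0.37); to 3 = (95, 55, +0.11).
Solve a·Δx + b·Δy = Δh: det = (-165)·55 − 95·385 = -45650.
∂h/∂x = [(-0.37)·55 − (+0.11)·385] / -45650 = +0.001373
∂h/∂y = [(-165)·(+0.11) − 95·(-0.37)] / -45650 = -0.0003724
Flow direction (−∇h) has components (-0.001373 E, +0.0003724 N).
Azimuth = atan2(E, N) = atan2(-0.001373, +0.0003724) = 285.2° ≈ 285°.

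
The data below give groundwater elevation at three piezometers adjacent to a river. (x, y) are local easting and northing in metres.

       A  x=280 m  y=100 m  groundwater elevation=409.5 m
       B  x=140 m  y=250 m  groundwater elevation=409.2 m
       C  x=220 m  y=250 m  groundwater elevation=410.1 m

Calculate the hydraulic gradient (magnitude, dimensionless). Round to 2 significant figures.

With h = a·x + b·y + c and A as origin, the differences give:
  (-140)·a + 150·b = -0.3
  (-60)·a + 150·b = +0.6
Eliminate b (×150 and ×150, subtract): -12000·a = -135.00 → a = ∂h/∂x = +0.01125
Back-substitute: b = ∂h/∂y = +0.008500.
|∇h| = √(0.01125² + 0.008500²) = 0.0141

0.014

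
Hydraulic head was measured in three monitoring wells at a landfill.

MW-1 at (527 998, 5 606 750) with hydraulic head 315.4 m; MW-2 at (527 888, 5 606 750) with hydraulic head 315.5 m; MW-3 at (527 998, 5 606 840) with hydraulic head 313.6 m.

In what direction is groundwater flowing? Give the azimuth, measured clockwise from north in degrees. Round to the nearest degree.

∂h/∂x = (315.5 − 315.4) / (527888 − 527998) = -0.0009091
∂h/∂y = (313.6 − 315.4) / (5606840 − 5606750) = -0.02000
Flow direction (−∇h) has components (+0.0009091 E, +0.02000 N).
Azimuth = atan2(E, N) = atan2(+0.0009091, +0.02000) = 2.6° ≈ 003°.

003°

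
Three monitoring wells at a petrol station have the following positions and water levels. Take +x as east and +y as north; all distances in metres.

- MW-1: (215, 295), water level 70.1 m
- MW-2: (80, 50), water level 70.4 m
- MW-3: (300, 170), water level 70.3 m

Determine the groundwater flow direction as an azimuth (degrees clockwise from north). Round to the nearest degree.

Taking MW-1 as reference: MW-2−MW-1 = (-135, -245, +0.3); MW-3−MW-1 = (85, -125, +0.2).
Solve a·Δx + b·Δy = Δh: det = (-135)·(-125) − 85·(-245) = 37700.
∂h/∂x = [(+0.3)·(-125) − (+0.2)·(-245)] / 37700 = +0.0003050
∂h/∂y = [(-135)·(+0.2) − 85·(+0.3)] / 37700 = -0.001393
Flow direction (−∇h) has components (-0.0003050 E, +0.001393 N).
Azimuth = atan2(E, N) = atan2(-0.0003050, +0.001393) = 347.6° ≈ 348°.

348°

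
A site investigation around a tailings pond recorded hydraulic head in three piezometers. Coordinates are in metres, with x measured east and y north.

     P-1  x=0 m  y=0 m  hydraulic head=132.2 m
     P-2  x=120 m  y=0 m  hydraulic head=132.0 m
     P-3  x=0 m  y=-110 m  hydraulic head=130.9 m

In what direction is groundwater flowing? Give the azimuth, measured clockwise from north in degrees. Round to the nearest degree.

172°

∂h/∂x = (132.0 − 132.2) / (120 − 0) = -0.001667
∂h/∂y = (130.9 − 132.2) / (-110 − 0) = +0.01182
Flow direction (−∇h) has components (+0.001667 E, -0.01182 N).
Azimuth = atan2(E, N) = atan2(+0.001667, -0.01182) = 172.0° ≈ 172°.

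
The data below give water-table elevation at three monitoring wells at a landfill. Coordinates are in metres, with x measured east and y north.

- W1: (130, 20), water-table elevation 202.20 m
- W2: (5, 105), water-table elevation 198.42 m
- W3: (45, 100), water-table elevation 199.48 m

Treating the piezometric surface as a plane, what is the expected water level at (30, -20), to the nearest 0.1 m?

199.9 m

With h = a·x + b·y + c and W1 as origin, the differences give:
  (-125)·a + 85·b = -3.78
  (-85)·a + 80·b = -2.72
Eliminate b (×80 and ×85, subtract): -2775·a = -71.200 → a = ∂h/∂x = +0.02566
Back-substitute: b = ∂h/∂y = -0.006739.
h(30, -20) = 202.20 + (+0.02566)·(-100) + (-0.006739)·(-40) = 202.20 -2.566 +0.270 = 199.904 m.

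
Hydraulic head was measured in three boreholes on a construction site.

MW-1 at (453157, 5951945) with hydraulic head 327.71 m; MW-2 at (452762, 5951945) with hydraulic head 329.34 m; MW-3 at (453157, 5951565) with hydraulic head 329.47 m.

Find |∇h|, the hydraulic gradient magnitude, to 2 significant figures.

∂h/∂x = (329.34 − 327.71) / (452762 − 453157) = -0.004127
∂h/∂y = (329.47 − 327.71) / (5951565 − 5951945) = -0.004632
|∇h| = √(-0.004127² + -0.004632²) = 0.006204

0.0062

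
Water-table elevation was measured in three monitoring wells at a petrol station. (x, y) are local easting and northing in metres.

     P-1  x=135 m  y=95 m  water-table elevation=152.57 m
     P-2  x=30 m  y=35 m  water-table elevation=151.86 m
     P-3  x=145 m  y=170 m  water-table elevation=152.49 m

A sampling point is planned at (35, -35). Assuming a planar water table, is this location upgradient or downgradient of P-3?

Differences from P-1: to P-2 (Δx, Δy, Δh) = (-105, -60, -0.71); to P-3 = (10, 75, -0.08).
Determinant of the coordinate differences = (-105)·75 − 10·(-60) = -7275.
∂h/∂x = [(-0.71)·75 − (-0.08)·(-60)] / -7275 = +0.007979
∂h/∂y = [(-105)·(-0.08) − 10·(-0.71)] / -7275 = -0.002131
Head at (35, -35) = 152.57 + (+0.007979)·(-100) + (-0.002131)·(-130) = 152.05 m.
That is lower than the 152.49 m at P-3, so the point is downgradient.

downgradient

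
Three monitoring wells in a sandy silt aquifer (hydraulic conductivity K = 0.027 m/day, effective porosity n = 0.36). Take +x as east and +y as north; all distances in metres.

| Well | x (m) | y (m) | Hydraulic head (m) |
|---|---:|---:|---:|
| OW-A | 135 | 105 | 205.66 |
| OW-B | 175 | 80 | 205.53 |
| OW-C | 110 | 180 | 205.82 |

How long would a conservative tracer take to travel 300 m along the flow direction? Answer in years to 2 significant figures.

With h = a·x + b·y + c and OW-A as origin, the differences give:
  40·a + (-25)·b = -0.13
  (-25)·a + 75·b = +0.16
Eliminate b (×75 and ×(-25), subtract): 2375·a = -5.750 → a = ∂h/∂x = -0.002421
Back-substitute: b = ∂h/∂y = +0.001326.
|∇h| = √(-0.002421² + 0.001326²) = 0.00276
Seepage velocity v = K·i/n = 0.027 × 0.00276 / 0.36 = 0.000207 m/day.
t = 300 / 0.000207 = 1.449e+06 days = 3.97e+03 years.

4000 years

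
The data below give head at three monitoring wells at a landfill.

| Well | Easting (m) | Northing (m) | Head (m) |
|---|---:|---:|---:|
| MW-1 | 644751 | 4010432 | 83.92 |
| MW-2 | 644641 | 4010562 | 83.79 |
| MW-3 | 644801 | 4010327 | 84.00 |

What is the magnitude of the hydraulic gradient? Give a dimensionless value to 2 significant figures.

Differences from MW-1: to MW-2 (Δx, Δy, Δh) = (-110, 130, -0.13); to MW-3 = (50, -105, +0.08).
Determinant of the coordinate differences = (-110)·(-105) − 50·130 = 5050.
∂h/∂x = [(-0.13)·(-105) − (+0.08)·130] / 5050 = +0.0006436
∂h/∂y = [(-110)·(+0.08) − 50·(-0.13)] / 5050 = -0.0004554
|∇h| = √(0.0006436² + -0.0004554²) = 0.0007884

0.00079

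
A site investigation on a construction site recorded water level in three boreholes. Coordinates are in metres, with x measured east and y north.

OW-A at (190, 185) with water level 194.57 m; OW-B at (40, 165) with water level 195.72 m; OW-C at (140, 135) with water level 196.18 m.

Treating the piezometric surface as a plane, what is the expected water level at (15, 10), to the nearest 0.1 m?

With h = a·x + b·y + c and OW-A as origin, the differences give:
  (-150)·a + (-20)·b = +1.15
  (-50)·a + (-50)·b = +1.61
Eliminate b (×(-50) and ×(-20), subtract): 6500·a = -25.300 → a = ∂h/∂x = -0.003892
Back-substitute: b = ∂h/∂y = -0.02831.
h(15, 10) = 194.57 + (-0.003892)·(-175) + (-0.02831)·(-175) = 194.57 +0.681 +4.954 = 200.205 m.

200.2 m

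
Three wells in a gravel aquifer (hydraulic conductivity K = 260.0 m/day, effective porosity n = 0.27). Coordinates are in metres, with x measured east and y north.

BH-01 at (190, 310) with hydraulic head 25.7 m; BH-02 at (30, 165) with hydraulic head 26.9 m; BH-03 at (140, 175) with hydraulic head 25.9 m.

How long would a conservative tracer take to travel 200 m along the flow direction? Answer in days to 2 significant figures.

Taking BH-01 as reference: BH-02−BH-01 = (-160, -145, +1.2); BH-03−BH-01 = (-50, -135, +0.2).
Determinant of the coordinate differences = (-160)·(-135) − (-50)·(-145) = 14350.
∂h/∂x = [(+1.2)·(-135) − (+0.2)·(-145)] / 14350 = -0.009268
∂h/∂y = [(-160)·(+0.2) − (-50)·(+1.2)] / 14350 = +0.001951
|∇h| = √(-0.009268² + 0.001951²) = 0.009471
Seepage velocity v = K·i/n = 260.0 × 0.009471 / 0.27 = 9.12 m/day.
t = 200 / 9.12 = 21.93 days.

22 days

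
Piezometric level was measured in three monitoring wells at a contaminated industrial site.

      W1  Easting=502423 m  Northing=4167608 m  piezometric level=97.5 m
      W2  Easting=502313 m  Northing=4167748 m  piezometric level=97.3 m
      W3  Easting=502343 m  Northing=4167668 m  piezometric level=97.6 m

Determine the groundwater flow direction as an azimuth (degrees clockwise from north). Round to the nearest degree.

044°

With h = a·x + b·y + c and W1 as origin, the differences give:
  (-110)·a + 140·b = -0.2
  (-80)·a + 60·b = +0.1
Eliminate b (×60 and ×140, subtract): 4600·a = -26.00 → a = ∂h/∂x = -0.005652
Back-substitute: b = ∂h/∂y = -0.005870.
Flow direction (−∇h) has components (+0.005652 E, +0.005870 N).
Azimuth = atan2(E, N) = atan2(+0.005652, +0.005870) = 43.9° ≈ 044°.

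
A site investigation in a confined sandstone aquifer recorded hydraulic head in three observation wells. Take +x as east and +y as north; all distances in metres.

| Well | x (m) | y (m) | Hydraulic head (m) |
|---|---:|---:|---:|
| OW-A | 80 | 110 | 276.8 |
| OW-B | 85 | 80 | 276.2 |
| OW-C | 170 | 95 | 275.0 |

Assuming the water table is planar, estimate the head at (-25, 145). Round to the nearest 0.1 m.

279.2 m

Taking OW-A as reference: OW-B−OW-A = (5, -30, -0.6); OW-C−OW-A = (90, -15, -1.8).
Solve a·Δx + b·Δy = Δh: det = 5·(-15) − 90·(-30) = 2625.
∂h/∂x = [(-0.6)·(-15) − (-1.8)·(-30)] / 2625 = -0.01714
∂h/∂y = [5·(-1.8) − 90·(-0.6)] / 2625 = +0.01714
h(-25, 145) = 276.8 + (-0.01714)·(-105) + (+0.01714)·(35) = 276.8 +1.800 +0.600 = 279.200 m.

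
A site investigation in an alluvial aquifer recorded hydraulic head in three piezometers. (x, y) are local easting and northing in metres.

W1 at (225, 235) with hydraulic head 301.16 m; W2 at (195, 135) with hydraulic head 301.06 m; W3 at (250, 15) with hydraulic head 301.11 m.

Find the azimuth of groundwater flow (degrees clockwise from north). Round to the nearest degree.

257°

With h = a·x + b·y + c and W1 as origin, the differences give:
  (-30)·a + (-100)·b = -0.10
  25·a + (-220)·b = -0.05
Eliminate b (×(-220) and ×(-100), subtract): 9100·a = 17.000 → a = ∂h/∂x = +0.001868
Back-substitute: b = ∂h/∂y = +0.0004396.
Flow direction (−∇h) has components (-0.001868 E, -0.0004396 N).
Azimuth = atan2(E, N) = atan2(-0.001868, -0.0004396) = 256.8° ≈ 257°.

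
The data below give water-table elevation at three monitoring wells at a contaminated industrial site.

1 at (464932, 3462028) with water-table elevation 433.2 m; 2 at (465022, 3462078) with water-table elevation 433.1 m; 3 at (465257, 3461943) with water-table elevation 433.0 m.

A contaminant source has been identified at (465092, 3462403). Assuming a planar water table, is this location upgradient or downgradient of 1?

downgradient

Three-point gradient (reference 1): Δ to 2 = (90, 50, -0.1), Δ to 3 = (325, -85, -0.2).
∂h/∂x = -0.0007741, ∂h/∂y = -0.0006067 (det = -23900).
Head at (465092, 3462403) = 433.2 + (-0.0007741)·(160) + (-0.0006067)·(375) = 432.85 m.
That is lower than the 433.2 m at 1, so the point is downgradient.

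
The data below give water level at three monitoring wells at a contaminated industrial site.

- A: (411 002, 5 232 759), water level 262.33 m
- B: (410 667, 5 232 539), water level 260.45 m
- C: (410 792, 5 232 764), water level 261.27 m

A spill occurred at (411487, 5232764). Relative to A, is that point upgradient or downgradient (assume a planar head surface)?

upgradient

With h = a·x + b·y + c and A as origin, the differences give:
  (-335)·a + (-220)·b = -1.88
  (-210)·a + 5·b = -1.06
Eliminate b (×5 and ×(-220), subtract): -47875·a = -242.600 → a = ∂h/∂x = +0.005067
Back-substitute: b = ∂h/∂y = +0.0008292.
Head at (411487, 5232764) = 262.33 + (+0.005067)·(485) + (+0.0008292)·(5) = 264.79 m.
That is higher than the 262.33 m at A, so the point is upgradient.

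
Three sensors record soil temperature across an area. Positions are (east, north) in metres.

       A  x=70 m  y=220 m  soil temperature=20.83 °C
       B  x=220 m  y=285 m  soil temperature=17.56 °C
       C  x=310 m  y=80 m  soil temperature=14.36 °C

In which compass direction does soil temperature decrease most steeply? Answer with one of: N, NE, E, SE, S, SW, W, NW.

E

Taking A as reference: B−A = (150, 65, -3.27); C−A = (240, -140, -6.47).
Solve a·Δx + b·Δy = ΔT: det = 150·(-140) − 240·65 = -36600.
∂T/∂x = [(-3.27)·(-140) − (-6.47)·65] / -36600 = -0.02400
∂T/∂y = [150·(-6.47) − 240·(-3.27)] / -36600 = +0.005074
Steepest decrease is along −∇f = (+0.02400 E, -0.005074 N) → east.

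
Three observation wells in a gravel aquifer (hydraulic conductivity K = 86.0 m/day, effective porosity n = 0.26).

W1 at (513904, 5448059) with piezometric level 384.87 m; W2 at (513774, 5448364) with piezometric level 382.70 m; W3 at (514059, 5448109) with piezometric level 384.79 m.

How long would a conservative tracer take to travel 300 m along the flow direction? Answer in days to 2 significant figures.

With h = a·x + b·y + c and W1 as origin, the differences give:
  (-130)·a + 305·b = -2.17
  155·a + 50·b = -0.08
Eliminate b (×50 and ×305, subtract): -53775·a = -84.100 → a = ∂h/∂x = +0.001564
Back-substitute: b = ∂h/∂y = -0.006448.
|∇h| = √(0.001564² + -0.006448²) = 0.006635
Seepage velocity v = K·i/n = 86.0 × 0.006635 / 0.26 = 2.195 m/day.
t = 300 / 2.195 = 136.7 days.

140 days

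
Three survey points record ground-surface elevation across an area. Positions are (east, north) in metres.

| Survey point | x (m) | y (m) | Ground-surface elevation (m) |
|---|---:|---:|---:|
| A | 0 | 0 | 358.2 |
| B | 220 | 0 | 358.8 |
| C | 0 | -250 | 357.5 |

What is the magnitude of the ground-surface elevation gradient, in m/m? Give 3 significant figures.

∂z/∂x = (358.8 − 358.2) / (220 − 0) = +0.002727
∂z/∂y = (357.5 − 358.2) / (-250 − 0) = +0.002800
|∇f| = √(0.002727² + 0.002800²) = 0.003909 m/m

0.00391 m/m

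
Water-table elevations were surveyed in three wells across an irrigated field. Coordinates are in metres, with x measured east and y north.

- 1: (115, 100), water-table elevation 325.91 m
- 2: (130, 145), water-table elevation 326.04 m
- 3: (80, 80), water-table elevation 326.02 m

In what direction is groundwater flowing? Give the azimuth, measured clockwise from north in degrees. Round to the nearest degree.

129°

Taking 1 as reference: 2−1 = (15, 45, +0.13); 3−1 = (-35, -20, +0.11).
Determinant of the coordinate differences = 15·(-20) − (-35)·45 = 1275.
∂h/∂x = [(+0.13)·(-20) − (+0.11)·45] / 1275 = -0.005922
∂h/∂y = [15·(+0.11) − (-35)·(+0.13)] / 1275 = +0.004863
Flow direction (−∇h) has components (+0.005922 E, -0.004863 N).
Azimuth = atan2(E, N) = atan2(+0.005922, -0.004863) = 129.4° ≈ 129°.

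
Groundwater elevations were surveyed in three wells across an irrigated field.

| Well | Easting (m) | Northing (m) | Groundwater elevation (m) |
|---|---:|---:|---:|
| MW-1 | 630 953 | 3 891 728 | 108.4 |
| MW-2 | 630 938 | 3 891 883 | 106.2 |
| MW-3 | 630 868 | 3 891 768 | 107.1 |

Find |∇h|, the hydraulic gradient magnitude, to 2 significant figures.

Differences from MW-1: to MW-2 (Δx, Δy, Δh) = (-15, 155, -2.2); to MW-3 = (-85, 40, -1.3).
Solve a·Δx + b·Δy = Δh: det = (-15)·40 − (-85)·155 = 12575.
∂h/∂x = [(-2.2)·40 − (-1.3)·155] / 12575 = +0.009026
∂h/∂y = [(-15)·(-1.3) − (-85)·(-2.2)] / 12575 = -0.01332
|∇h| = √(0.009026² + -0.01332²) = 0.01609

0.016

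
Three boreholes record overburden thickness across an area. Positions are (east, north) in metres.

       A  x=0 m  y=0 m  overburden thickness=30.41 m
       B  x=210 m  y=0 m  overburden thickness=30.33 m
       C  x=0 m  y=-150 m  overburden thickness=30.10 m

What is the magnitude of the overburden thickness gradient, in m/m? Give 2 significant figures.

0.0021 m/m

∂d/∂x = (30.33 − 30.41) / (210 − 0) = -0.0003810
∂d/∂y = (30.10 − 30.41) / (-150 − 0) = +0.002067
|∇f| = √(-0.0003810² + 0.002067²) = 0.002102 m/m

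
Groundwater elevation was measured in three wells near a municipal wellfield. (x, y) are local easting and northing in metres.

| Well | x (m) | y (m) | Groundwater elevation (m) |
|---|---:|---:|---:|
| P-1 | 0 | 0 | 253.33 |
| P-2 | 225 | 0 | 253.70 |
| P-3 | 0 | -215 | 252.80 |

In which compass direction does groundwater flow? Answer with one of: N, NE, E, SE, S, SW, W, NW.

∂h/∂x = (253.70 − 253.33) / (225 − 0) = +0.001644
∂h/∂y = (252.80 − 253.33) / (-215 − 0) = +0.002465
Flow = −∇h = (-0.001644 east, -0.002465 north), which points southwest.

SW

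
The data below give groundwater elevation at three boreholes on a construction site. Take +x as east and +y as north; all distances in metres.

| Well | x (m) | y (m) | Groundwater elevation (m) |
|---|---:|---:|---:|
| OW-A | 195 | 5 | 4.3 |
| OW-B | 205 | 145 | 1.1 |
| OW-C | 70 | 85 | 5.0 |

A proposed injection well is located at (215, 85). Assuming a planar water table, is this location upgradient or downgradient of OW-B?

upgradient

Differences from OW-A: to OW-B (Δx, Δy, Δh) = (10, 140, -3.2); to OW-C = (-125, 80, +0.7).
Determinant of the coordinate differences = 10·80 − (-125)·140 = 18300.
∂h/∂x = [(-3.2)·80 − (+0.7)·140] / 18300 = -0.01934
∂h/∂y = [10·(+0.7) − (-125)·(-3.2)] / 18300 = -0.02148
Head at (215, 85) = 4.3 + (-0.01934)·(20) + (-0.02148)·(80) = 2.20 m.
That is higher than the 1.1 m at OW-B, so the point is upgradient.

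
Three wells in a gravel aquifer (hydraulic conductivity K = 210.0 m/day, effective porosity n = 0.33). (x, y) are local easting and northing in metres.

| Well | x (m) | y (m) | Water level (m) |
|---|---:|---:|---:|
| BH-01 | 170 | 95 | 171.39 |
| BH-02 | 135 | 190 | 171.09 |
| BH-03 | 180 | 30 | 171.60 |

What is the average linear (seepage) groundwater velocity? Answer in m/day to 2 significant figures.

2.1 m/day

Taking BH-01 as reference: BH-02−BH-01 = (-35, 95, -0.30); BH-03−BH-01 = (10, -65, +0.21).
Determinant of the coordinate differences = (-35)·(-65) − 10·95 = 1325.
∂h/∂x = [(-0.30)·(-65) − (+0.21)·95] / 1325 = -0.0003396
∂h/∂y = [(-35)·(+0.21) − 10·(-0.30)] / 1325 = -0.003283
|∇h| = √(-0.0003396² + -0.003283²) = 0.003301
Seepage velocity v = K·i/n = 210.0 × 0.003301 / 0.33 = 2.101 m/day.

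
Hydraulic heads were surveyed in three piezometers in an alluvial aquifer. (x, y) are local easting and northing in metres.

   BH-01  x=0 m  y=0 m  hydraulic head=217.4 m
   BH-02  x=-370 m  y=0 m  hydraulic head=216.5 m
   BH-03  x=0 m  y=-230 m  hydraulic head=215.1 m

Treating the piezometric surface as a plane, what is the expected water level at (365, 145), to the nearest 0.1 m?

∂h/∂x = (216.5 − 217.4) / (-370 − 0) = +0.002432
∂h/∂y = (215.1 − 217.4) / (-230 − 0) = +0.01000
h(365, 145) = 217.4 + (+0.002432)·(365) + (+0.01000)·(145) = 217.4 +0.888 +1.450 = 219.738 m.

219.7 m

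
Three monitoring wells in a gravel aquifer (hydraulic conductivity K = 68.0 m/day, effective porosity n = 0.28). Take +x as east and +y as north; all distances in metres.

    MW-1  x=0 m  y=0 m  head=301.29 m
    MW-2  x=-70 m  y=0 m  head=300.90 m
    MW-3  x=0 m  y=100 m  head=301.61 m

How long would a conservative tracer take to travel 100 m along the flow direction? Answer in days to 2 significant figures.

∂h/∂x = (300.90 − 301.29) / (-70 − 0) = +0.005571
∂h/∂y = (301.61 − 301.29) / (100 − 0) = +0.003200
|∇h| = √(0.005571² + 0.003200²) = 0.006425
Seepage velocity v = K·i/n = 68.0 × 0.006425 / 0.28 = 1.56 m/day.
t = 100 / 1.56 = 64.1 days.

64 days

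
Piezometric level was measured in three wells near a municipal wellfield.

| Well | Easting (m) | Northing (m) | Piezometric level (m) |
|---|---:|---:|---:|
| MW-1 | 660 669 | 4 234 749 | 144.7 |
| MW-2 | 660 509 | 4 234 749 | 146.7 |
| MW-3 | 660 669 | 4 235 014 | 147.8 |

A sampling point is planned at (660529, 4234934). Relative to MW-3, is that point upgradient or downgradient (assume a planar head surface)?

upgradient

∂h/∂x = (146.7 − 144.7) / (660509 − 660669) = -0.01250
∂h/∂y = (147.8 − 144.7) / (4235014 − 4234749) = +0.01170
Head at (660529, 4234934) = 144.7 + (-0.01250)·(-140) + (+0.01170)·(185) = 148.61 m.
That is higher than the 147.8 m at MW-3, so the point is upgradient.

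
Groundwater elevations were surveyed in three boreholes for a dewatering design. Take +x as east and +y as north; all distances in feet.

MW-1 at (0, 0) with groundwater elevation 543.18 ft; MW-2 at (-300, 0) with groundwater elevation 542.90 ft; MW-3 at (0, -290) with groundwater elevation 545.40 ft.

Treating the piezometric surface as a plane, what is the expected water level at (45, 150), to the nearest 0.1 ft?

∂h/∂x = (542.90 − 543.18) / (-300 − 0) = +0.0009333
∂h/∂y = (545.40 − 543.18) / (-290 − 0) = -0.007655
h(45, 150) = 543.18 + (+0.0009333)·(45) + (-0.007655)·(150) = 543.18 +0.042 -1.148 = 542.074 ft.

542.1 ft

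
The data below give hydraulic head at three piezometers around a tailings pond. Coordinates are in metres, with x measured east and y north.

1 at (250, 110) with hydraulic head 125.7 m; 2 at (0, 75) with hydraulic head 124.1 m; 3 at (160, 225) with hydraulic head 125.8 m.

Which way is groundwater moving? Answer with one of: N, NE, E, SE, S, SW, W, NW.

Taking 1 as reference: 2−1 = (-250, -35, -1.6); 3−1 = (-90, 115, +0.1).
Determinant of the coordinate differences = (-250)·115 − (-90)·(-35) = -31900.
∂h/∂x = [(-1.6)·115 − (+0.1)·(-35)] / -31900 = +0.005658
∂h/∂y = [(-250)·(+0.1) − (-90)·(-1.6)] / -31900 = +0.005298
Flow = −∇h = (-0.005658 east, -0.005298 north), which points southwest.

SW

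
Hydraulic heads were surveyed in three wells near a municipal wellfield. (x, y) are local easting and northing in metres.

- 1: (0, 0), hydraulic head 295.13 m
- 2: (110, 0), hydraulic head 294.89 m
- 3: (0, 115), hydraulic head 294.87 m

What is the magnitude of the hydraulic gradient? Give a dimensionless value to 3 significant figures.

∂h/∂x = (294.89 − 295.13) / (110 − 0) = -0.002182
∂h/∂y = (294.87 − 295.13) / (115 − 0) = -0.002261
|∇h| = √(-0.002182² + -0.002261²) = 0.003142

0.00314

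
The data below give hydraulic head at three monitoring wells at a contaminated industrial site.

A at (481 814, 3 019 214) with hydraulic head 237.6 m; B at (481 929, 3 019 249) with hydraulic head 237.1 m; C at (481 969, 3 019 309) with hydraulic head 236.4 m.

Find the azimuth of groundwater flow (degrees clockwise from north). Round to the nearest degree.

With h = a·x + b·y + c and A as origin, the differences give:
  115·a + 35·b = -0.5
  155·a + 95·b = -1.2
Eliminate b (×95 and ×35, subtract): 5500·a = -5.50 → a = ∂h/∂x = -0.001000
Back-substitute: b = ∂h/∂y = -0.01100.
Flow direction (−∇h) has components (+0.001000 E, +0.01100 N).
Azimuth = atan2(E, N) = atan2(+0.001000, +0.01100) = 5.2° ≈ 005°.

005°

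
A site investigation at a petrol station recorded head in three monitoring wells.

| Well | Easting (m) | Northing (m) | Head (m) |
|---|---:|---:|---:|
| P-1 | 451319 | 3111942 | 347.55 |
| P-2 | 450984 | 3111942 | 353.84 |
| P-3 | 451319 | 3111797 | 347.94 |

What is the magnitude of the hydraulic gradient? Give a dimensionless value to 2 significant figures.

∂h/∂x = (353.84 − 347.55) / (450984 − 451319) = -0.01878
∂h/∂y = (347.94 − 347.55) / (3111797 − 3111942) = -0.002690
|∇h| = √(-0.01878² + -0.002690²) = 0.01897

0.019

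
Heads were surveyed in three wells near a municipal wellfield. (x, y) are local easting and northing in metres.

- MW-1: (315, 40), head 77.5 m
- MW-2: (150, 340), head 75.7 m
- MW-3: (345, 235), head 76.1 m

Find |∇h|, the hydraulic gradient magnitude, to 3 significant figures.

Taking MW-1 as reference: MW-2−MW-1 = (-165, 300, -1.8); MW-3−MW-1 = (30, 195, -1.4).
Determinant of the coordinate differences = (-165)·195 − 30·300 = -41175.
∂h/∂x = [(-1.8)·195 − (-1.4)·300] / -41175 = -0.001676
∂h/∂y = [(-165)·(-1.4) − 30·(-1.8)] / -41175 = -0.006922
|∇h| = √(-0.001676² + -0.006922²) = 0.007122

0.00712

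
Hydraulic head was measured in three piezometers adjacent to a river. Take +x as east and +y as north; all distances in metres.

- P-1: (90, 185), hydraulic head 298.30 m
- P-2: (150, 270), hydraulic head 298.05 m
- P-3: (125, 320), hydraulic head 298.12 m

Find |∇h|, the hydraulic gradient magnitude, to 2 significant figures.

0.0036

Three-point gradient (reference P-1): Δ to P-2 = (60, 85, -0.25), Δ to P-3 = (35, 135, -0.18).
∂h/∂x = -0.003600, ∂h/∂y = -0.0004000 (det = 5125).
|∇h| = √(-0.003600² + -0.0004000²) = 0.003622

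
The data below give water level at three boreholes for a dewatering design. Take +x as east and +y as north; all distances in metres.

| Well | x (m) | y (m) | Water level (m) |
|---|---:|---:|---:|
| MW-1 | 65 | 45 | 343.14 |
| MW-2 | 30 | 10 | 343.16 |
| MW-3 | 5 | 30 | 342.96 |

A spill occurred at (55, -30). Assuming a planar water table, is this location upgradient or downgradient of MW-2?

upgradient

Differences from MW-1: to MW-2 (Δx, Δy, Δh) = (-35, -35, +0.02); to MW-3 = (-60, -15, -0.18).
Determinant of the coordinate differences = (-35)·(-15) − (-60)·(-35) = -1575.
∂h/∂x = [(+0.02)·(-15) − (-0.18)·(-35)] / -1575 = +0.004190
∂h/∂y = [(-35)·(-0.18) − (-60)·(+0.02)] / -1575 = -0.004762
Head at (55, -30) = 343.14 + (+0.004190)·(-10) + (-0.004762)·(-75) = 343.46 m.
That is higher than the 343.16 m at MW-2, so the point is upgradient.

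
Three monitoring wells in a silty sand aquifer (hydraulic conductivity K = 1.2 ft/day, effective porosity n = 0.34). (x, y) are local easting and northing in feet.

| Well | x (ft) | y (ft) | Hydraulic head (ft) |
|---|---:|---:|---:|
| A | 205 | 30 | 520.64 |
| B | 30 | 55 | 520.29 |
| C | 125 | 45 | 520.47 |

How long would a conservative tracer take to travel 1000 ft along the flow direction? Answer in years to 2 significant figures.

240 years

Taking A as reference: B−A = (-175, 25, -0.35); C−A = (-80, 15, -0.17).
Solve a·Δx + b·Δy = Δh: det = (-175)·15 − (-80)·25 = -625.
∂h/∂x = [(-0.35)·15 − (-0.17)·25] / -625 = +0.001600
∂h/∂y = [(-175)·(-0.17) − (-80)·(-0.35)] / -625 = -0.002800
|∇h| = √(0.001600² + -0.002800²) = 0.003225
Seepage velocity v = K·i/n = 1.2 × 0.003225 / 0.34 = 0.01138 ft/day.
t = 1000 / 0.01138 = 8.787e+04 days = 241 years.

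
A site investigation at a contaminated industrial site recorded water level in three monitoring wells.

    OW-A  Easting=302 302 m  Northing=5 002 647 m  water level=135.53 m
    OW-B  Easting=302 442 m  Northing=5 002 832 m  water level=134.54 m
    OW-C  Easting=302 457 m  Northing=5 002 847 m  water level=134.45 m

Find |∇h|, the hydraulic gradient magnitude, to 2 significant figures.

Differences from OW-A: to OW-B (Δx, Δy, Δh) = (140, 185, -0.99); to OW-C = (155, 200, -1.08).
Solve a·Δx + b·Δy = Δh: det = 140·200 − 155·185 = -675.
∂h/∂x = [(-0.99)·200 − (-1.08)·185] / -675 = -0.002667
∂h/∂y = [140·(-1.08) − 155·(-0.99)] / -675 = -0.003333
|∇h| = √(-0.002667² + -0.003333²) = 0.004269

0.0043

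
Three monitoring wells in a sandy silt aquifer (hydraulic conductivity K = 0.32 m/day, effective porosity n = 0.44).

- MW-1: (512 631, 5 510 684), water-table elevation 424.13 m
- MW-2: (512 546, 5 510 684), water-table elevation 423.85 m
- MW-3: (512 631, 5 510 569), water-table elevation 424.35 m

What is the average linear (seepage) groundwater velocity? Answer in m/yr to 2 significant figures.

∂h/∂x = (423.85 − 424.13) / (512546 − 512631) = +0.003294
∂h/∂y = (424.35 − 424.13) / (5510569 − 5510684) = -0.001913
|∇h| = √(0.003294² + -0.001913²) = 0.003809
Seepage velocity v = K·i/n = 0.32 × 0.003809 / 0.44 = 0.00277 m/day = 1.012 m/yr.

1.0 m/yr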